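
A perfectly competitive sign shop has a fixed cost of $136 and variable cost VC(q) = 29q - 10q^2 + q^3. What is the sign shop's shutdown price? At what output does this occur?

$4 per unit, at q = 5

The firm shuts down when price falls below the minimum of average variable cost. AVC = VC/q = 29 - 10q + q^2.
At the minimum of AVC, MC = AVC. MC = 29 - 20q + 3q^2; setting MC = AVC gives 2q^2 - 10q = 0, so q = 5. min AVC = 4.
For P < $4 the firm produces nothing.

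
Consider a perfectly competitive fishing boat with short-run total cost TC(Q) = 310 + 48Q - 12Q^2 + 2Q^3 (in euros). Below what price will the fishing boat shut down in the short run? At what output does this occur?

Short-run supply begins at min AVC. From VC = 48Q - 12Q^2 + 2Q^3, AVC = 48 - 12Q + 2Q^2.
dAVC/dQ = -12 + 4Q = 0 gives Q = 3. min AVC = 48 - 12·3 + 2·3^2 = 30.
For P < €30 the firm produces nothing.

€30 per unit, at Q = 3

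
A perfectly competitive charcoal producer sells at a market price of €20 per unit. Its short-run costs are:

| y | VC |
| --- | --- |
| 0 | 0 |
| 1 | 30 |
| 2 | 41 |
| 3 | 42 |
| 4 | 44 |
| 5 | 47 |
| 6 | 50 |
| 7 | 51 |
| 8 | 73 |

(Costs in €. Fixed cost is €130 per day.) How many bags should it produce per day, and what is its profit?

y = 7; profit = -€41

Compute π = P·y − TC at each output: y=0: -130; y=1: -140; y=2: -131; y=3: -112; y=4: -94; y=5: -77; y=6: -60; y=7: -41; y=8: -43.
Profit is maximized at y = 7. AVC there is 51/7 = €7.29 ≤ P, so producing beats shutting down (which would give -€130).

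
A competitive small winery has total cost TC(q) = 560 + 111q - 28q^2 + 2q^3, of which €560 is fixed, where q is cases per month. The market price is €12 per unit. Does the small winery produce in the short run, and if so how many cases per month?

Shut down

From TC, MC = TC'(q) = 111 - 56q + 6q^2 and AVC = VC/q = 111 - 28q + 2q^2.
AVC is minimized where dAVC/dq = -28 + 4q = 0, at q = 7; min AVC = 111 - 28·7 + 2·7^2 = €13.
With P < min AVC (€12 < €13), every unit sold adds to the loss.
Shutting down limits the loss to fixed cost, €560.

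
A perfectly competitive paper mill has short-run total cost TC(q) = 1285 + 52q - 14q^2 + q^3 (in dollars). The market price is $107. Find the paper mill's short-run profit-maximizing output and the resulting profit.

AVC = 52 - 14q + q^2 has its minimum $3 at q = 7; price $107 clears that bar, so the firm operates.
MC = 52 - 28q + 3q^2. Setting P = MC and taking the root on the rising branch gives q* = 11.
TR = 107·11 = 1177. TC = 1285 + 209 = 1494. Profit = 1177 − 1494 = -$317.
By producing, the firm covers all variable cost plus $968 of fixed cost; shutting down would lose the full $1285.

Profit = -$317 at q = 11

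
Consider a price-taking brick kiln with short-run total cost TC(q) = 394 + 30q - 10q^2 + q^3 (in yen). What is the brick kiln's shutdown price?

¥5 per unit

Short-run supply begins at min AVC. From VC = 30q - 10q^2 + q^3, AVC = 30 - 10q + q^2.
At the minimum of AVC, MC = AVC. MC = 30 - 20q + 3q^2; setting MC = AVC gives 2q^2 - 10q = 0, so q = 5. min AVC = 5.
The firm shuts down for any P below ¥5.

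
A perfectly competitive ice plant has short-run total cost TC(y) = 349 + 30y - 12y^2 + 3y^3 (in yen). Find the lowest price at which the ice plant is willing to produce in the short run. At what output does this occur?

The shutdown price is the minimum of AVC. VC = 30y - 12y^2 + 3y^3, so AVC = 30 - 12y + 3y^2.
At the minimum of AVC, MC = AVC. MC = 30 - 24y + 9y^2; setting MC = AVC gives 6y^2 - 12y = 0, so y = 2. min AVC = 18.
The firm shuts down for any P below ¥18.

¥18 per unit, at y = 2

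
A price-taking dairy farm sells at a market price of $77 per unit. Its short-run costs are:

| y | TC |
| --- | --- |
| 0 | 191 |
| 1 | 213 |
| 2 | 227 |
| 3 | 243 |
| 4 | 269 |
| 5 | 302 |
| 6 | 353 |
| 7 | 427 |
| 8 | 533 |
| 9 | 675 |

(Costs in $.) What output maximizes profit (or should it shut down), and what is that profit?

Profit at each row (π = 77y − TC): y=0: -191; y=1: -136; y=2: -73; y=3: -12; y=4: 39; y=5: 83; y=6: 109; y=7: 112; y=8: 83; y=9: 18.
Profit is maximized at y = 7. AVC there is 236/7 = $33.71 ≤ P, so producing beats shutting down (which would give -$191).

y = 7; profit = $112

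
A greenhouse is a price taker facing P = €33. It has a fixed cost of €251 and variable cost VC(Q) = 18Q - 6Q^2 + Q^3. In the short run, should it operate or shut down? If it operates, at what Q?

Produce at Q = 5

From TC, MC = TC'(Q) = 18 - 12Q + 3Q^2 and AVC = VC/Q = 18 - 6Q + Q^2.
AVC is minimized where dAVC/dQ = -6 + 2Q = 0, at Q = 3; min AVC = 18 - 6·3 + 3^2 = €9.
Because €33 ≥ €9, revenue can cover variable cost; the firm operates.
P = MC gives -15 - 12Q + 3Q^2 = 0, with roots -1 and 5. Take the larger (rising MC): Q* = 5.
Check: AVC at Q = 5 is €13 ≤ P, so revenue covers variable cost.
Profit = P·Q − TC = 33·5 − 316 = -€151, a loss, but smaller than the €251 fixed cost the firm would lose by shutting down.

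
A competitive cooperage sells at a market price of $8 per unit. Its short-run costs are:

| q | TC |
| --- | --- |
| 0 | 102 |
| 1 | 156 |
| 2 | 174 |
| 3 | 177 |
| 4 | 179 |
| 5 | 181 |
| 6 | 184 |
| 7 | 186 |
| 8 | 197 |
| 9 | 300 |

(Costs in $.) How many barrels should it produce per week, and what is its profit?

Compute π = P·q − TC at each output: q=0: -102; q=1: -148; q=2: -158; q=3: -153; q=4: -147; q=5: -141; q=6: -136; q=7: -130; q=8: -133; q=9: -228.
Profit is highest at q = 0. Equivalently, the lowest AVC in the table is 95/8 ≈ $11.88 at q = 8, and P = $8 falls below it — price never covers variable cost, so the firm shuts down and loses only its fixed cost.

q = 0 (shut down); profit = -$102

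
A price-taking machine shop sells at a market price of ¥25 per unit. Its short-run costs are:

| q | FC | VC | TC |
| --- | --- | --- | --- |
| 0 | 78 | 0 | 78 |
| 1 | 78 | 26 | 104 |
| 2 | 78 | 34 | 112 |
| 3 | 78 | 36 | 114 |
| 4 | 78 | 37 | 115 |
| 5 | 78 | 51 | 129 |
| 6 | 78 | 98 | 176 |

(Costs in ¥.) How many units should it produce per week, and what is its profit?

Profit at each row (π = 25q − TC): q=0: -78; q=1: -79; q=2: -62; q=3: -39; q=4: -15; q=5: -4; q=6: -26.
Profit is maximized at q = 5. AVC there is 51/5 = ¥10.20 ≤ P, so producing beats shutting down (which would give -¥78).

q = 5; profit = -¥4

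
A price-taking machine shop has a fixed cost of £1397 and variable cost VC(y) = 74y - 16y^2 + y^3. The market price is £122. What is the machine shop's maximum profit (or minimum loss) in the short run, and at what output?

AVC = 74 - 16y + y^2; min AVC = £10 at y = 8. Since P = £122 ≥ min AVC, the firm produces.
With MC = 74 - 32y + 3y^2, P = MC on the upward-sloping part at y* = 12.
TR = 122·12 = 1464. TC = 1397 + 312 = 1709. Profit = 1464 − 1709 = -£245.
That loss of £245 beats the £1397 the firm would lose by shutting down; producing recovers £1152 of fixed cost.

Profit = -£245 at y = 12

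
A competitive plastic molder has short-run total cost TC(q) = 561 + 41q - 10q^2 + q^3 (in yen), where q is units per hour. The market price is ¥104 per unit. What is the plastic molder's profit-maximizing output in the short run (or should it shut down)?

Produce at q = 9

From TC, MC = TC'(q) = 41 - 20q + 3q^2 and AVC = VC/q = 41 - 10q + q^2.
The AVC parabola has its vertex at q = 10/2 = 5, where AVC = 41 - 10·5 + 5^2 = ¥16.
P = ¥104 exceeds min AVC = ¥16, so the firm stays open.
Solving P = MC: -63 - 20q + 3q^2 = 0 ⇒ q = -7/3 or 9. On the upward-sloping branch, q* = 9.
Check: AVC at q = 9 is ¥32 ≤ P, so revenue covers variable cost.
Profit = P·q − TC = 104·9 − 849 = ¥87.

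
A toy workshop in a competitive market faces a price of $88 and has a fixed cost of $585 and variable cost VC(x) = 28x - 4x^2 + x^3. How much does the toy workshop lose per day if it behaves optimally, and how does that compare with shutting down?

AVC = 28 - 4x + x^2; min AVC = $24 at x = 2. Since P = $88 ≥ min AVC, the firm produces.
MC = 28 - 8x + 3x^2. Setting P = MC and taking the root on the rising branch gives x* = 6.
TR = 88·6 = 528. TC = 585 + 240 = 825. Profit = 528 − 825 = -$297.
Shutting down would mean losing the fixed cost of $585, so operating at a loss of $297 is better by $288.

Profit = -$297 at x = 6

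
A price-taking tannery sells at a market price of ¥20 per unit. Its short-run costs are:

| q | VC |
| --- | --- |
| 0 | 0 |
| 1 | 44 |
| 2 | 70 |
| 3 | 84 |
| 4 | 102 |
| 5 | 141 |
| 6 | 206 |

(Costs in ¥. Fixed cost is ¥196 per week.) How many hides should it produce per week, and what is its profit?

q = 0 (shut down); profit = -¥196

Compute π = P·q − TC at each output: q=0: -196; q=1: -220; q=2: -226; q=3: -220; q=4: -218; q=5: -237; q=6: -282.
Profit is highest at q = 0. Equivalently, the lowest AVC in the table is 102/4 ≈ ¥25.50 at q = 4, and P = ¥20 falls below it — price never covers variable cost, so the firm shuts down and loses only its fixed cost.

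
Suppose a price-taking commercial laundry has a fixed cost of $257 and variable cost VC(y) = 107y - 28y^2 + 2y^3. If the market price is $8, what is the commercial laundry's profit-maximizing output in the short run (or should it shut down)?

From TC, MC = TC'(y) = 107 - 56y + 6y^2 and AVC = VC/y = 107 - 28y + 2y^2.
AVC is minimized where dAVC/dy = -28 + 4y = 0, at y = 7; min AVC = 107 - 28·7 + 2·7^2 = $9.
With P < min AVC ($8 < $9), every unit sold adds to the loss.
The firm minimizes its loss by shutting down and losing only its fixed cost of $257.

Shut down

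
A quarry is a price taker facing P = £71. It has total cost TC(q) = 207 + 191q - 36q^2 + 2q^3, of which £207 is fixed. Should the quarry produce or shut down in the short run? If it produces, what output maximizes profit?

From TC, MC = TC'(q) = 191 - 72q + 6q^2 and AVC = VC/q = 191 - 36q + 2q^2.
AVC hits its minimum where MC = AVC, at q = 9, giving min AVC = 191 - 36·9 + 2·9^2 = £29.
P = £71 exceeds min AVC = £29, so the firm stays open.
Solving P = MC: 120 - 72q + 6q^2 = 0 ⇒ q = 2 or 10. On the upward-sloping branch, q* = 10.
Check: AVC at q = 10 is £31 ≤ P, so revenue covers variable cost.
Profit = P·q − TC = 71·10 − 517 = £193.

Produce at q = 10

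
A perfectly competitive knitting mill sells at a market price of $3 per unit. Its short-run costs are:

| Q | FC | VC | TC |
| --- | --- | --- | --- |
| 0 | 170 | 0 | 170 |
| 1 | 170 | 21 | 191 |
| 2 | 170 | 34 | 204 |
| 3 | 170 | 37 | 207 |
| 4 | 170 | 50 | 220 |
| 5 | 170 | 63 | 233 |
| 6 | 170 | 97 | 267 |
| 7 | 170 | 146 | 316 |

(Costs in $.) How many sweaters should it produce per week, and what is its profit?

Tabulate TR − TC: Q=0: -170; Q=1: -188; Q=2: -198; Q=3: -198; Q=4: -208; Q=5: -218; Q=6: -249; Q=7: -295.
Profit is highest at Q = 0. Equivalently, the lowest AVC in the table is 37/3 ≈ $12.33 at Q = 3, and P = $3 falls below it — price never covers variable cost, so the firm shuts down and loses only its fixed cost.

Q = 0 (shut down); profit = -$170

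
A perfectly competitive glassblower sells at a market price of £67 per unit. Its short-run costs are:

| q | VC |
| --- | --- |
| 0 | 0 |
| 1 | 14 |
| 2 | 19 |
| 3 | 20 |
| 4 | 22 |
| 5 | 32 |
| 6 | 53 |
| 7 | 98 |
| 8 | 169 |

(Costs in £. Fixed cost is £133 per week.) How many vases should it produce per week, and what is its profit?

q = 7; profit = £238

Tabulate TR − TC: q=0: -133; q=1: -80; q=2: -18; q=3: 48; q=4: 113; q=5: 170; q=6: 216; q=7: 238; q=8: 234.
Profit is maximized at q = 7. AVC there is 98/7 = £14 ≤ P, so producing beats shutting down (which would give -£133).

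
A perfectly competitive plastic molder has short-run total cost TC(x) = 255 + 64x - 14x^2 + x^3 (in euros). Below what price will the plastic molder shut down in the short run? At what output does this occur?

€15 per unit, at x = 7

Short-run supply begins at min AVC. From VC = 64x - 14x^2 + x^3, AVC = 64 - 14x + x^2.
dAVC/dx = -14 + 2x = 0 gives x = 7. min AVC = 64 - 14·7 + 7^2 = 15.
So the shutdown price is €15.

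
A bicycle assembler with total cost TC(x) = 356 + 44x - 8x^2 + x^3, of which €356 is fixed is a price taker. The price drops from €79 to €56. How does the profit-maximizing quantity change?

AVC = 44 - 8x + x^2, minimized at x = 4 where min AVC = €28. MC = 44 - 16x + 3x^2.
At P = €79 ≥ min AVC, set P = MC on the rising branch: x = 7.
At P = €56 ≥ min AVC, set P = MC: x = 6. The firm stays open but cuts output.

Output falls from 7 to 6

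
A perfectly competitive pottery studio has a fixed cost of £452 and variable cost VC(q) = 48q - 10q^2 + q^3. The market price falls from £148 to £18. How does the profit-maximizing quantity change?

Output falls from 10 to 0 (the firm shuts down)

AVC = 48 - 10q + q^2, minimized at q = 5 where min AVC = £23. MC = 48 - 20q + 3q^2.
At P = £148 ≥ min AVC, set P = MC on the rising branch: q = 10.
At P = £18 < min AVC = £23, price no longer covers variable cost at any output, so the firm shuts down: q = 0.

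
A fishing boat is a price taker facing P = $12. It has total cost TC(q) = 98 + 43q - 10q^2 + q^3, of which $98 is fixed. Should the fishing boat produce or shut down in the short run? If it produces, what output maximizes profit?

Shut down

Strip out fixed cost: VC = 43q - 10q^2 + q^3. Then AVC = 43 - 10q + q^2 and MC = 43 - 20q + 3q^2.
AVC hits its minimum where MC = AVC, at q = 5, giving min AVC = 43 - 10·5 + 5^2 = $18.
Since P = $12 < min AVC = $18, price fails to cover variable cost at any output.
The firm minimizes its loss by shutting down and losing only its fixed cost of $98.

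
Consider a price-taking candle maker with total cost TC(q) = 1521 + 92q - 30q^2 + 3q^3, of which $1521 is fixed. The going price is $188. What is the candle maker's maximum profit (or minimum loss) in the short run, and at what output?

Profit = -$369 at q = 8

AVC = 92 - 30q + 3q^2; min AVC = $17 at q = 5. Since P = $188 ≥ min AVC, the firm produces.
MC = 92 - 60q + 9q^2. Setting P = MC and taking the root on the rising branch gives q* = 8.
TR = 188·8 = 1504. TC = 1521 + 352 = 1873. Profit = 1504 − 1873 = -$369.
By producing, the firm covers all variable cost plus $1152 of fixed cost; shutting down would lose the full $1521.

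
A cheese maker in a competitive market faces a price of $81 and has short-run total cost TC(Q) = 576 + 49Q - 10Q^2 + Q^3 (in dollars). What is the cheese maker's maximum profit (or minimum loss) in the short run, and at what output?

AVC = 49 - 10Q + Q^2 has its minimum $24 at Q = 5; price $81 clears that bar, so the firm operates.
MC = 49 - 20Q + 3Q^2. Setting P = MC and taking the root on the rising branch gives Q* = 8.
TR = 81·8 = 648. TC = 576 + 264 = 840. Profit = 648 − 840 = -$192.
That loss of $192 beats the $576 the firm would lose by shutting down; producing recovers $384 of fixed cost.

Profit = -$192 at Q = 8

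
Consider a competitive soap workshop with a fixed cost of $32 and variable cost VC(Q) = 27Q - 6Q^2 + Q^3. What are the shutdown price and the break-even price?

Shutdown price = min AVC. AVC = 27 - 6Q + Q^2, with vertex at Q = 3 and minimum $18.
ATC = 32/Q + 27 - 6Q + Q^2. Setting dATC/dQ = −32/Q^2 − 6 + 2Q = 0 gives Q = 4 (since 2·4^3 − 6·4^2 = 32).
min ATC = 32/4 + 27 − 6·4 + 4^2 = $27. That is the break-even price.
Between these two prices the firm operates at a loss; above $27 it earns a profit.

Shutdown price = $18; break-even price = $27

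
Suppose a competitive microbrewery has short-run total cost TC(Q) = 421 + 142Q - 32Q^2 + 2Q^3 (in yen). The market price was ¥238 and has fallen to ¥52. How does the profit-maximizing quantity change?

Output falls from 12 to 9

AVC = 142 - 32Q + 2Q^2, minimized at Q = 8 where min AVC = ¥14. MC = 142 - 64Q + 6Q^2.
With P = ¥238 above the shutdown price, P = MC gives Q = 12.
At P = ¥52 ≥ min AVC, set P = MC: Q = 9. The firm stays open but cuts output.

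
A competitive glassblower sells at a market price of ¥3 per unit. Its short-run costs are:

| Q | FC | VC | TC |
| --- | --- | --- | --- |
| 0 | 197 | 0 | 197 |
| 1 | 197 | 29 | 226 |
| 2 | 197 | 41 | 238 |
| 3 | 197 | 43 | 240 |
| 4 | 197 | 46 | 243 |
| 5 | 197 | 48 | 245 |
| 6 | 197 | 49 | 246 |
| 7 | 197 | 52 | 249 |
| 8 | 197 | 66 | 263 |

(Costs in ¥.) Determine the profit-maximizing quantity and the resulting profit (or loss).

Q = 0 (shut down); profit = -¥197

Tabulate TR − TC: Q=0: -197; Q=1: -223; Q=2: -232; Q=3: -231; Q=4: -231; Q=5: -230; Q=6: -228; Q=7: -228; Q=8: -239.
Profit is highest at Q = 0. Equivalently, the lowest AVC in the table is 52/7 ≈ ¥7.43 at Q = 7, and P = ¥3 falls below it — price never covers variable cost, so the firm shuts down and loses only its fixed cost.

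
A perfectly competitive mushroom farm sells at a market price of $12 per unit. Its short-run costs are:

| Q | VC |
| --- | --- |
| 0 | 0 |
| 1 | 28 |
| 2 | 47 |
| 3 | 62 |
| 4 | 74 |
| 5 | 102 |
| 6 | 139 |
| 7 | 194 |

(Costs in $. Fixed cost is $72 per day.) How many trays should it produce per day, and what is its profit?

Tabulate TR − TC: Q=0: -72; Q=1: -88; Q=2: -95; Q=3: -98; Q=4: -98; Q=5: -114; Q=6: -139; Q=7: -182.
Profit is highest at Q = 0. Equivalently, the lowest AVC in the table is 74/4 ≈ $18.50 at Q = 4, and P = $12 falls below it — price never covers variable cost, so the firm shuts down and loses only its fixed cost.

Q = 0 (shut down); profit = -$72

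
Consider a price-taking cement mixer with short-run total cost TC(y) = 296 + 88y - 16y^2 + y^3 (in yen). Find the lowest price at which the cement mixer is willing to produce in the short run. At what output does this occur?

¥24 per unit, at y = 8

Short-run supply begins at min AVC. From VC = 88y - 16y^2 + y^3, AVC = 88 - 16y + y^2.
dAVC/dy = -16 + 2y = 0 gives y = 8. min AVC = 88 - 16·8 + 8^2 = 24.
So the shutdown price is ¥24.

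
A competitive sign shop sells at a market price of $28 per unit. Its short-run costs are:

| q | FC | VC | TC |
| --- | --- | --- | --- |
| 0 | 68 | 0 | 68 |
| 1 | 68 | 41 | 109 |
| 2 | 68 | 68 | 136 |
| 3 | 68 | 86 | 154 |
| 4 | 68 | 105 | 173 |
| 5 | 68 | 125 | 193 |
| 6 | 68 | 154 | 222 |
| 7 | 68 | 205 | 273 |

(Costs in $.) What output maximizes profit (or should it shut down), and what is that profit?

q = 5; profit = -$53

Compute π = P·q − TC at each output: q=0: -68; q=1: -81; q=2: -80; q=3: -70; q=4: -61; q=5: -53; q=6: -54; q=7: -77.
Profit is maximized at q = 5. AVC there is 125/5 = $25 ≤ P, so producing beats shutting down (which would give -$68).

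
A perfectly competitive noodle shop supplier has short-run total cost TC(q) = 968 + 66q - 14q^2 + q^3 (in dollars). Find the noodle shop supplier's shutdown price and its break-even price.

Shutdown price = min AVC. AVC = 66 - 14q + q^2, with vertex at q = 7 and minimum $17.
ATC = 968/q + 66 - 14q + q^2. Setting dATC/dq = −968/q^2 − 14 + 2q = 0 gives q = 11 (since 2·11^3 − 14·11^2 = 968).
min ATC = 968/11 + 66 − 14·11 + 11^2 = $121. That is the break-even price.
Between these two prices the firm operates at a loss; above $121 it earns a profit.

Shutdown price = $17; break-even price = $121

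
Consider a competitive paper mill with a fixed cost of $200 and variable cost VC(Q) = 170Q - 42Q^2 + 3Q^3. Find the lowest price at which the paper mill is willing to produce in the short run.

The shutdown price is the minimum of AVC. VC = 170Q - 42Q^2 + 3Q^3, so AVC = 170 - 42Q + 3Q^2.
At the minimum of AVC, MC = AVC. MC = 170 - 84Q + 9Q^2; setting MC = AVC gives 6Q^2 - 42Q = 0, so Q = 7. min AVC = 23.
So the shutdown price is $23.

$23 per unit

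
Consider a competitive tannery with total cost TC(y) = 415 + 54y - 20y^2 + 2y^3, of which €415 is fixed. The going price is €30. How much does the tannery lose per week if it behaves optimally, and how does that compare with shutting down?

AVC = 54 - 20y + 2y^2 has its minimum €4 at y = 5; price €30 clears that bar, so the firm operates.
MC = 54 - 40y + 6y^2. Setting P = MC and taking the root on the rising branch gives y* = 6.
TR = 30·6 = 180. TC = 415 + 36 = 451. Profit = 180 − 451 = -€271.
Shutting down would mean losing the fixed cost of €415, so operating at a loss of €271 is better by €144.

Profit = -€271 at y = 6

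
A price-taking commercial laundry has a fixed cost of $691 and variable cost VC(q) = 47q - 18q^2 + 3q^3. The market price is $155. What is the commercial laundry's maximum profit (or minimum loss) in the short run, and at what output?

AVC = 47 - 18q + 3q^2; min AVC = $20 at q = 3. Since P = $155 ≥ min AVC, the firm produces.
With MC = 47 - 36q + 9q^2, P = MC on the upward-sloping part at q* = 6.
TR = 155·6 = 930. TC = 691 + 282 = 973. Profit = 930 − 973 = -$43.
By producing, the firm covers all variable cost plus $648 of fixed cost; shutting down would lose the full $691.

Profit = -$43 at q = 6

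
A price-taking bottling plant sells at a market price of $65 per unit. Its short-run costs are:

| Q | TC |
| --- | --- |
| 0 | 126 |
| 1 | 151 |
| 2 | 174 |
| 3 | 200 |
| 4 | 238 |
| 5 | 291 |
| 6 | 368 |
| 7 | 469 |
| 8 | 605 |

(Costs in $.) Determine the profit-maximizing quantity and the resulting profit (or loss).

Q = 5; profit = $34

Tabulate TR − TC: Q=0: -126; Q=1: -86; Q=2: -44; Q=3: -5; Q=4: 22; Q=5: 34; Q=6: 22; Q=7: -14; Q=8: -85.
Profit is maximized at Q = 5. AVC there is 165/5 = $33 ≤ P, so producing beats shutting down (which would give -$126).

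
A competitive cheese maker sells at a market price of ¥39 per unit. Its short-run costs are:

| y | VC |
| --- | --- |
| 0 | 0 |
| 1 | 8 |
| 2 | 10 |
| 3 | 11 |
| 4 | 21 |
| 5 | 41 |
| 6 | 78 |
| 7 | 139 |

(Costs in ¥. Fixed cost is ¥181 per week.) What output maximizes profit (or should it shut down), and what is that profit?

Compute π = P·y − TC at each output: y=0: -181; y=1: -150; y=2: -113; y=3: -75; y=4: -46; y=5: -27; y=6: -25; y=7: -47.
Profit is maximized at y = 6. AVC there is 78/6 = ¥13 ≤ P, so producing beats shutting down (which would give -¥181).

y = 6; profit = -¥25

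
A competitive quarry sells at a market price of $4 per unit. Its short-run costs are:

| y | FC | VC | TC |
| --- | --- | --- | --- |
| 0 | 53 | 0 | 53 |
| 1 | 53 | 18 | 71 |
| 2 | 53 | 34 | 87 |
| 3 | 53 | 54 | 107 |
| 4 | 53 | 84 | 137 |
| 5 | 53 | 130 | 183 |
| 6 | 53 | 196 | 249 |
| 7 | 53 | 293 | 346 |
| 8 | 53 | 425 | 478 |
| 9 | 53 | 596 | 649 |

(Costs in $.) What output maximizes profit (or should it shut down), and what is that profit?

y = 0 (shut down); profit = -$53

Profit at each row (π = 4y − TC): y=0: -53; y=1: -67; y=2: -79; y=3: -95; y=4: -121; y=5: -163; y=6: -225; y=7: -318; y=8: -446; y=9: -613.
Profit is highest at y = 0. Equivalently, the lowest AVC in the table is 34/2 ≈ $17 at y = 2, and P = $4 falls below it — price never covers variable cost, so the firm shuts down and loses only its fixed cost.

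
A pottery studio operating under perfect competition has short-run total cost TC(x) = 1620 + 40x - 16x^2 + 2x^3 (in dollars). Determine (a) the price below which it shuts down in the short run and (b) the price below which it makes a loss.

Shutdown price = $8; break-even price = $238

Shutdown price = min AVC. AVC = 40 - 16x + 2x^2, with vertex at x = 4 and minimum $8.
ATC = 1620/x + 40 - 16x + 2x^2. Setting dATC/dx = −1620/x^2 − 16 + 4x = 0 gives x = 9 (since 4·9^3 − 16·9^2 = 1620).
min ATC = 1620/9 + 40 − 16·9 + 2·9^2 = $238. That is the break-even price.
For $8 ≤ P < $238 the firm produces at a loss; below $8 it shuts down.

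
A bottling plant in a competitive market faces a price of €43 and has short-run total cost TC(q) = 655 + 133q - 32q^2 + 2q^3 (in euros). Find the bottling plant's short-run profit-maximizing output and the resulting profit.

Profit = -€331 at q = 9

AVC = 133 - 32q + 2q^2 has its minimum €5 at q = 8; price €43 clears that bar, so the firm operates.
With MC = 133 - 64q + 6q^2, P = MC on the upward-sloping part at q* = 9.
TR = 43·9 = 387. TC = 655 + 63 = 718. Profit = 387 − 718 = -€331.
That loss of €331 beats the €655 the firm would lose by shutting down; producing recovers €324 of fixed cost.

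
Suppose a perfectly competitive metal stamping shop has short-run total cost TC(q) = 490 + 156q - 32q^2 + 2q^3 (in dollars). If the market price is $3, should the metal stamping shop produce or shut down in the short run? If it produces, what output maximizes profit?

From TC, MC = TC'(q) = 156 - 64q + 6q^2 and AVC = VC/q = 156 - 32q + 2q^2.
The AVC parabola has its vertex at q = 32/4 = 8, where AVC = 156 - 32·8 + 2·8^2 = $28.
P = $3 lies below min AVC = $28; no output level covers variable cost.
Shutting down limits the loss to fixed cost, $490.

Shut down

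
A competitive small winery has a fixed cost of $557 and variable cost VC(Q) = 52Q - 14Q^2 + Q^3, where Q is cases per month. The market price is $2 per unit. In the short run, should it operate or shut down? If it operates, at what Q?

Shut down

Variable cost is VC = 52Q - 14Q^2 + Q^3, so AVC = VC/Q = 52 - 14Q + Q^2 and MC = dTC/dQ = 52 - 28Q + 3Q^2.
The AVC parabola has its vertex at Q = 14/2 = 7, where AVC = 52 - 14·7 + 7^2 = $3.
P = $2 lies below min AVC = $3; no output level covers variable cost.
The firm minimizes its loss by shutting down and losing only its fixed cost of $557.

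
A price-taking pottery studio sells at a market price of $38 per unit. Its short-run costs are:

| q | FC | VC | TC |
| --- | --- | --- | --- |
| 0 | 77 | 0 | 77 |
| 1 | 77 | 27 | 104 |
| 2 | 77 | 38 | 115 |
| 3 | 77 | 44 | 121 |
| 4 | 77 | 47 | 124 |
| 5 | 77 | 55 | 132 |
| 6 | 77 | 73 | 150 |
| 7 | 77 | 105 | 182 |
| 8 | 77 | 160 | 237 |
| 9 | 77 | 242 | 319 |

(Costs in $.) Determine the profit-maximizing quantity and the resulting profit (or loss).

Profit at each row (π = 38q − TC): q=0: -77; q=1: -66; q=2: -39; q=3: -7; q=4: 28; q=5: 58; q=6: 78; q=7: 84; q=8: 67; q=9: 23.
Profit is maximized at q = 7. AVC there is 105/7 = $15 ≤ P, so producing beats shutting down (which would give -$77).

q = 7; profit = $84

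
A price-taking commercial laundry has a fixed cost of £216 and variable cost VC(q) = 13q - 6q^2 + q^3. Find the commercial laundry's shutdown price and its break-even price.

AVC = 13 - 6q + q^2; minimized at q = 3, giving min AVC = £4. That is the shutdown price.
ATC = 216/q + 13 - 6q + q^2. Setting dATC/dq = −216/q^2 − 6 + 2q = 0 gives q = 6 (since 2·6^3 − 6·6^2 = 216).
min ATC = 216/6 + 13 − 6·6 + 6^2 = £49. That is the break-even price.
For £4 ≤ P < £49 the firm produces at a loss; below £4 it shuts down.

Shutdown price = £4; break-even price = £49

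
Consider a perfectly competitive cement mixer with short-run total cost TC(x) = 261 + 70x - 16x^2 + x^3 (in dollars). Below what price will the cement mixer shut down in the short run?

The firm shuts down when price falls below the minimum of average variable cost. AVC = VC/x = 70 - 16x + x^2.
At the minimum of AVC, MC = AVC. MC = 70 - 32x + 3x^2; setting MC = AVC gives 2x^2 - 16x = 0, so x = 8. min AVC = 6.
For P < $6 the firm produces nothing.

$6 per unit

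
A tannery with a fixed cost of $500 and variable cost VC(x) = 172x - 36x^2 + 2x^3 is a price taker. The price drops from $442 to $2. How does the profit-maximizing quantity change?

Output falls from 15 to 0 (the firm shuts down)

MC = 172 - 72x + 6x^2; the shutdown threshold is min AVC = $10 (at x = 9).
With P = $442 above the shutdown price, P = MC gives x = 15.
At P = $2 < min AVC = $10, price no longer covers variable cost at any output, so the firm shuts down: x = 0.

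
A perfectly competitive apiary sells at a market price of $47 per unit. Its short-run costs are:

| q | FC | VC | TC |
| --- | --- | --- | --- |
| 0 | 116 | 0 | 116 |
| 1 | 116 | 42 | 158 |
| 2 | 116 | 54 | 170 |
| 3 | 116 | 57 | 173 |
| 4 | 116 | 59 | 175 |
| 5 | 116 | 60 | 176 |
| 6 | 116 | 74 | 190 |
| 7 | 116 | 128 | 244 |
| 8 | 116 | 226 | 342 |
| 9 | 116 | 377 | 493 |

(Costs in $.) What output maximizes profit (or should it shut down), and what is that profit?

Profit at each row (π = 47q − TC): q=0: -116; q=1: -111; q=2: -76; q=3: -32; q=4: 13; q=5: 59; q=6: 92; q=7: 85; q=8: 34; q=9: -70.
Profit is maximized at q = 6. AVC there is 74/6 = $12.33 ≤ P, so producing beats shutting down (which would give -$116).

q = 6; profit = $92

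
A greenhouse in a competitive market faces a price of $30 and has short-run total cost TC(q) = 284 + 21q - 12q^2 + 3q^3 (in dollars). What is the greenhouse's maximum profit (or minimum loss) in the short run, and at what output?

AVC = 21 - 12q + 3q^2 has its minimum $9 at q = 2; price $30 clears that bar, so the firm operates.
MC = 21 - 24q + 9q^2. Setting P = MC and taking the root on the rising branch gives q* = 3.
TR = 30·3 = 90. TC = 284 + 36 = 320. Profit = 90 − 320 = -$230.
Shutting down would mean losing the fixed cost of $284, so operating at a loss of $230 is better by $54.

Profit = -$230 at q = 3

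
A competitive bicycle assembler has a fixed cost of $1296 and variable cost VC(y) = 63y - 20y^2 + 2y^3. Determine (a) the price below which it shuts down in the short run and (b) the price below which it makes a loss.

AVC = 63 - 20y + 2y^2; minimized at y = 5, giving min AVC = $13. That is the shutdown price.
ATC = 1296/y + 63 - 20y + 2y^2. Setting dATC/dy = −1296/y^2 − 20 + 4y = 0 gives y = 9 (since 4·9^3 − 20·9^2 = 1296).
min ATC = 1296/9 + 63 − 20·9 + 2·9^2 = $189. That is the break-even price.
Between these two prices the firm operates at a loss; above $189 it earns a profit.

Shutdown price = $13; break-even price = $189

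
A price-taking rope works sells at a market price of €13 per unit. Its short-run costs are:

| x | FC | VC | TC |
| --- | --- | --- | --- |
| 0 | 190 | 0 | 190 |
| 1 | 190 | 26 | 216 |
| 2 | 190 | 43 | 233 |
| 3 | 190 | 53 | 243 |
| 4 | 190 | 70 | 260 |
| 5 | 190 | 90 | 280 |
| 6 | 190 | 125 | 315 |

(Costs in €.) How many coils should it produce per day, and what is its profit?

Tabulate TR − TC: x=0: -190; x=1: -203; x=2: -207; x=3: -204; x=4: -208; x=5: -215; x=6: -237.
Profit is highest at x = 0. Equivalently, the lowest AVC in the table is 70/4 ≈ €17.50 at x = 4, and P = €13 falls below it — price never covers variable cost, so the firm shuts down and loses only its fixed cost.

x = 0 (shut down); profit = -€190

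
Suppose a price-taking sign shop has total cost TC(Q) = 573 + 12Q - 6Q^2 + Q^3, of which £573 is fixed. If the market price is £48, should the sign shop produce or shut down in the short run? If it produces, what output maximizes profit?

Variable cost is VC = 12Q - 6Q^2 + Q^3, so AVC = VC/Q = 12 - 6Q + Q^2 and MC = dTC/dQ = 12 - 12Q + 3Q^2.
AVC hits its minimum where MC = AVC, at Q = 3, giving min AVC = 12 - 6·3 + 3^2 = £3.
Since P = £48 ≥ min AVC = £3, price covers variable cost and the firm should produce.
Solving P = MC: -36 - 12Q + 3Q^2 = 0 ⇒ Q = -2 or 6. On the upward-sloping branch, Q* = 6.
Check: AVC at Q = 6 is £12 ≤ P, so revenue covers variable cost.
Profit = P·Q − TC = 48·6 − 645 = -£357, a loss, but smaller than the £573 fixed cost the firm would lose by shutting down.

Produce at Q = 6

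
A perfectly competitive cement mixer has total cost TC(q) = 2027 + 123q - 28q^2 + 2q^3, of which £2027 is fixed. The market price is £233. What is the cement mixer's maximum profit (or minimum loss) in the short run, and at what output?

Profit = -£91 at q = 11

AVC = 123 - 28q + 2q^2 has its minimum £25 at q = 7; price £233 clears that bar, so the firm operates.
MC = 123 - 56q + 6q^2. Setting P = MC and taking the root on the rising branch gives q* = 11.
TR = 233·11 = 2563. TC = 2027 + 627 = 2654. Profit = 2563 − 2654 = -£91.
Shutting down would mean losing the fixed cost of £2027, so operating at a loss of £91 is better by £1936.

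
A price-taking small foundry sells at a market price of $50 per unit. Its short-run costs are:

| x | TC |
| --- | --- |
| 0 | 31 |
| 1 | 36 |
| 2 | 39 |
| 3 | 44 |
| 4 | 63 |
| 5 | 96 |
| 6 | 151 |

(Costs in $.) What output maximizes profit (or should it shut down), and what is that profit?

Compute π = P·x − TC at each output: x=0: -31; x=1: 14; x=2: 61; x=3: 106; x=4: 137; x=5: 154; x=6: 149.
Profit is maximized at x = 5. AVC there is 65/5 = $13 ≤ P, so producing beats shutting down (which would give -$31).

x = 5; profit = $154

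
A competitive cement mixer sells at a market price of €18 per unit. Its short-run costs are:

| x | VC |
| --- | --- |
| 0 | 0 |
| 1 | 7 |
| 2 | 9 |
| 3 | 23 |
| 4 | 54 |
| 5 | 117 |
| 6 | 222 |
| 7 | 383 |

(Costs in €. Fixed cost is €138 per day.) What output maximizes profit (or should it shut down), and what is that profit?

x = 3; profit = -€107

Profit at each row (π = 18x − TC): x=0: -138; x=1: -127; x=2: -111; x=3: -107; x=4: -120; x=5: -165; x=6: -252; x=7: -395.
Profit is maximized at x = 3. AVC there is 23/3 = €7.67 ≤ P, so producing beats shutting down (which would give -€138).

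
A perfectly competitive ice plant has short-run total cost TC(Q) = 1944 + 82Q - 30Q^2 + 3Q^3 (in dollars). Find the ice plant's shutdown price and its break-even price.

Shutdown price = $7; break-even price = $271

AVC = 82 - 30Q + 3Q^2; minimized at Q = 5, giving min AVC = $7. That is the shutdown price.
ATC = 1944/Q + 82 - 30Q + 3Q^2. Setting dATC/dQ = −1944/Q^2 − 30 + 6Q = 0 gives Q = 9 (since 6·9^3 − 30·9^2 = 1944).
min ATC = 1944/9 + 82 − 30·9 + 3·9^2 = $271. That is the break-even price.
For $7 ≤ P < $271 the firm produces at a loss; below $7 it shuts down.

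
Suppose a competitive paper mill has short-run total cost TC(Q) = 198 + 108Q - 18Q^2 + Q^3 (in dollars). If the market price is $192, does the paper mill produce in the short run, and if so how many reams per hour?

Variable cost is VC = 108Q - 18Q^2 + Q^3, so AVC = VC/Q = 108 - 18Q + Q^2 and MC = dTC/dQ = 108 - 36Q + 3Q^2.
AVC hits its minimum where MC = AVC, at Q = 9, giving min AVC = 108 - 18·9 + 9^2 = $27.
P = $192 exceeds min AVC = $27, so the firm stays open.
Set P = MC: 192 = 108 - 36Q + 3Q^2 → -84 - 36Q + 3Q^2 = 0. The roots are Q = -2 and Q = 14; the profit-maximizing output is on the rising part of MC, so Q* = 14.
Check: AVC at Q = 14 is $52 ≤ P, so revenue covers variable cost.
Profit = P·Q − TC = 192·14 − 926 = $1762.

Produce at Q = 14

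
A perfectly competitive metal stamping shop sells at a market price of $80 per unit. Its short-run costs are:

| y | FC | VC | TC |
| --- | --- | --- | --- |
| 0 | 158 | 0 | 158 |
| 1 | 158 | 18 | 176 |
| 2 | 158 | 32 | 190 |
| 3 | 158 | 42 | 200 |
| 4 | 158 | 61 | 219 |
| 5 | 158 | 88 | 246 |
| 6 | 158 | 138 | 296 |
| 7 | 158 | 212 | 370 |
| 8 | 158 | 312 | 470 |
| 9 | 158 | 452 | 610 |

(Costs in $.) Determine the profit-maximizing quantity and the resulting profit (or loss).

y = 7; profit = $190

Profit at each row (π = 80y − TC): y=0: -158; y=1: -96; y=2: -30; y=3: 40; y=4: 101; y=5: 154; y=6: 184; y=7: 190; y=8: 170; y=9: 110.
Profit is maximized at y = 7. AVC there is 212/7 = $30.29 ≤ P, so producing beats shutting down (which would give -$158).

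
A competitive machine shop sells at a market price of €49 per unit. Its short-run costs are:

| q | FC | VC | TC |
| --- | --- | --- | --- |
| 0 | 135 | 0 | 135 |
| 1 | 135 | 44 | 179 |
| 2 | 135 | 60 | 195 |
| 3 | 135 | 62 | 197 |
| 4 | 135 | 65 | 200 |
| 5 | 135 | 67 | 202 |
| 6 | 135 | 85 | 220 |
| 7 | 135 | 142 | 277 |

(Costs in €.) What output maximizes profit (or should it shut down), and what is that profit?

Compute π = P·q − TC at each output: q=0: -135; q=1: -130; q=2: -97; q=3: -50; q=4: -4; q=5: 43; q=6: 74; q=7: 66.
Profit is maximized at q = 6. AVC there is 85/6 = €14.17 ≤ P, so producing beats shutting down (which would give -€135).

q = 6; profit = €74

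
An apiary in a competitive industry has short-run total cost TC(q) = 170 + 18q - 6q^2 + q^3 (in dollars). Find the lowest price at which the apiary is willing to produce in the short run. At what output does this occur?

The firm shuts down when price falls below the minimum of average variable cost. AVC = VC/q = 18 - 6q + q^2.
At the minimum of AVC, MC = AVC. MC = 18 - 12q + 3q^2; setting MC = AVC gives 2q^2 - 6q = 0, so q = 3. min AVC = 9.
For P < $9 the firm produces nothing.

$9 per unit, at q = 3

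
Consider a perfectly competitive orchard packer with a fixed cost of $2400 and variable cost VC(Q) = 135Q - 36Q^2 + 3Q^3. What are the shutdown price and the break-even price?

Shutdown price = min AVC. AVC = 135 - 36Q + 3Q^2, with vertex at Q = 6 and minimum $27.
ATC = 2400/Q + 135 - 36Q + 3Q^2. Setting dATC/dQ = −2400/Q^2 − 36 + 6Q = 0 gives Q = 10 (since 6·10^3 − 36·10^2 = 2400).
min ATC = 2400/10 + 135 − 36·10 + 3·10^2 = $315. That is the break-even price.
Between these two prices the firm operates at a loss; above $315 it earns a profit.

Shutdown price = $27; break-even price = $315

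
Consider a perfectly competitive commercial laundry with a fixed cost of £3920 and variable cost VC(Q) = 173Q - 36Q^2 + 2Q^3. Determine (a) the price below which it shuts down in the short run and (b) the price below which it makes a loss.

Shutdown price = £11; break-even price = £341

AVC = 173 - 36Q + 2Q^2; minimized at Q = 9, giving min AVC = £11. That is the shutdown price.
ATC = 3920/Q + 173 - 36Q + 2Q^2. Setting dATC/dQ = −3920/Q^2 − 36 + 4Q = 0 gives Q = 14 (since 4·14^3 − 36·14^2 = 3920).
min ATC = 3920/14 + 173 − 36·14 + 2·14^2 = £341. That is the break-even price.
Between these two prices the firm operates at a loss; above £341 it earns a profit.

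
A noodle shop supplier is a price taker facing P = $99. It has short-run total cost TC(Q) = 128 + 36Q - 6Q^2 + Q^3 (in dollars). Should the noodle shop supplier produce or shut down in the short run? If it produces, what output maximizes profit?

From TC, MC = TC'(Q) = 36 - 12Q + 3Q^2 and AVC = VC/Q = 36 - 6Q + Q^2.
AVC is minimized where dAVC/dQ = -6 + 2Q = 0, at Q = 3; min AVC = 36 - 6·3 + 3^2 = $27.
P = $99 exceeds min AVC = $27, so the firm stays open.
P = MC gives -63 - 12Q + 3Q^2 = 0, with roots -3 and 7. Take the larger (rising MC): Q* = 7.
Check: AVC at Q = 7 is $43 ≤ P, so revenue covers variable cost.
Profit = P·Q − TC = 99·7 − 429 = $264.

Produce at Q = 7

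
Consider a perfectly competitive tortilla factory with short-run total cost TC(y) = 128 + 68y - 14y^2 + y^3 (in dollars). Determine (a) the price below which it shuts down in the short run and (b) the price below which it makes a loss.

Shutdown price = min AVC. AVC = 68 - 14y + y^2, with vertex at y = 7 and minimum $19.
ATC = 128/y + 68 - 14y + y^2. Setting dATC/dy = −128/y^2 − 14 + 2y = 0 gives y = 8 (since 2·8^3 − 14·8^2 = 128).
min ATC = 128/8 + 68 − 14·8 + 8^2 = $36. That is the break-even price.
For $19 ≤ P < $36 the firm produces at a loss; below $19 it shuts down.

Shutdown price = $19; break-even price = $36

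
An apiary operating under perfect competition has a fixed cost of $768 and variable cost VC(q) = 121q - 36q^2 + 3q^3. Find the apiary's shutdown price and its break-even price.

Shutdown price = $13; break-even price = $121

Shutdown price = min AVC. AVC = 121 - 36q + 3q^2, with vertex at q = 6 and minimum $13.
ATC = 768/q + 121 - 36q + 3q^2. Setting dATC/dq = −768/q^2 − 36 + 6q = 0 gives q = 8 (since 6·8^3 − 36·8^2 = 768).
min ATC = 768/8 + 121 − 36·8 + 3·8^2 = $121. That is the break-even price.
Between these two prices the firm operates at a loss; above $121 it earns a profit.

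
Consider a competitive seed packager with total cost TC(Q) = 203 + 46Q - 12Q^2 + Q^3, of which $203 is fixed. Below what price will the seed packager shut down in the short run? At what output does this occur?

$10 per unit, at Q = 6

The firm shuts down when price falls below the minimum of average variable cost. AVC = VC/Q = 46 - 12Q + Q^2.
dAVC/dQ = -12 + 2Q = 0 gives Q = 6. min AVC = 46 - 12·6 + 6^2 = 10.
For P < $10 the firm produces nothing.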